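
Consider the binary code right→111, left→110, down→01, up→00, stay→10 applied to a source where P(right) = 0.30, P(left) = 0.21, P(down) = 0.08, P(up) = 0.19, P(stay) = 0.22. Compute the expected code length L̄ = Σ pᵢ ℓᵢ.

L̄ = Σ pᵢ·ℓᵢ = 0.30·3 + 0.21·3 + 0.08·2 + 0.19·2 + 0.22·2 = 2.51 bits/symbol.

2.51 bits/symbol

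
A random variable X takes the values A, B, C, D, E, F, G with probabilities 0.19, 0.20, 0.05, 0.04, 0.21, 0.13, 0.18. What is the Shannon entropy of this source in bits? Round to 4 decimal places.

2.6222 bits

H = −Σ pᵢ log₂ pᵢ.
−0.19·log₂(0.19) = 0.4552
−0.20·log₂(0.20) = 0.4644
−0.05·log₂(0.05) = 0.2161
−0.04·log₂(0.04) = 0.1858
−0.21·log₂(0.21) = 0.4728
−0.13·log₂(0.13) = 0.3826
−0.18·log₂(0.18) = 0.4453
Sum ≈ 2.6222 → 2.6222 bits.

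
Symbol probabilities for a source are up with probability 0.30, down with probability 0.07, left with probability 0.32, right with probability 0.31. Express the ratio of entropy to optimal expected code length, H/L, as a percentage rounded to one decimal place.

Entropy H = −Σ p log₂ p ≈ 1.8395 bits.
Huffman merges: 7/100+3/10→37/100; 31/100+8/25→63/100; 37/100+63/100→1. L = 2 ≈ 2.0000.
Efficiency = H/L = 1.8395/2.0000 = 92.0%.

92.0%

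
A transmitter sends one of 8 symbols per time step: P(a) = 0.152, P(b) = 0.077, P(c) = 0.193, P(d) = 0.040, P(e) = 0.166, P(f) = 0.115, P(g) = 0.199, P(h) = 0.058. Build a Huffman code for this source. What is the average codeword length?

2.881 bits/symbol

Repeatedly combine the two least-probable nodes; the expected code length is the sum of the merged weights.
merge 1/25 + 29/500 → 49/500
merge 77/1000 + 49/500 → 7/40
merge 23/200 + 19/125 → 267/1000
merge 83/500 + 7/40 → 341/1000
merge 193/1000 + 199/1000 → 49/125
merge 267/1000 + 341/1000 → 76/125
merge 49/125 + 76/125 → 1
L = 49/500 + 7/40 + 267/1000 + 341/1000 + 49/125 + 76/125 + 1 = 2881/1000 = 2.881 bits/symbol.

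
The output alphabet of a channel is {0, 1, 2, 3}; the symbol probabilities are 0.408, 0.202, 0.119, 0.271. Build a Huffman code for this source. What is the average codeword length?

1.913 bits/symbol

Repeatedly combine the two least-probable nodes; the expected code length is the sum of the merged weights.
merge 119/1000 + 101/500 → 321/1000
merge 271/1000 + 321/1000 → 74/125
merge 51/125 + 74/125 → 1
L = 321/1000 + 74/125 + 1 = 1913/1000 = 1.913 bits/symbol.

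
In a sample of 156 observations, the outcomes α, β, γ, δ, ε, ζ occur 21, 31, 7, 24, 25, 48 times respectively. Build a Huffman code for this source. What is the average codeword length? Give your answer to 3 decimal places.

Probabilities are the counts divided by 156.
Repeatedly combine the two least-probable nodes; the expected code length is the sum of the merged weights.
merge 7/156 + 7/52 → 7/39
merge 2/13 + 25/156 → 49/156
merge 7/39 + 31/156 → 59/156
merge 4/13 + 49/156 → 97/156
merge 59/156 + 97/156 → 1
L = 7/39 + 49/156 + 59/156 + 97/156 + 1 = 389/156 ≈ 2.494 bits/symbol.

2.494 bits/symbol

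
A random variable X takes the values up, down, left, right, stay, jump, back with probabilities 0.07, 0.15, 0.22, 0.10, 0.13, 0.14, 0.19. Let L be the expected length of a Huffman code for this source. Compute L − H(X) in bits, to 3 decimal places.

0.033 bits

Entropy H = −Σ p log₂ p ≈ 2.7268 bits.
Huffman merges: 7/100+1/10→17/100; 13/100+7/50→27/100; 3/20+17/100→8/25; 19/100+11/50→41/100; 27/100+8/25→59/100; 41/100+59/100→1. L = 69/25 ≈ 2.7600.
L − H = 2.7600 − 2.7268 = 0.033 bits.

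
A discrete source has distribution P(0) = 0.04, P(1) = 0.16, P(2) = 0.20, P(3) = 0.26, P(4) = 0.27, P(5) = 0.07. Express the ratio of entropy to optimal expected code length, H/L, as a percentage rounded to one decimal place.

Entropy H = −Σ p log₂ p ≈ 2.3570 bits.
Huffman merges: 1/25+7/100→11/100; 11/100+4/25→27/100; 1/5+13/50→23/50; 27/100+27/100→27/50; 23/50+27/50→1. L = 119/50 ≈ 2.3800.
Efficiency = H/L = 2.3570/2.3800 = 99.0%.

99.0%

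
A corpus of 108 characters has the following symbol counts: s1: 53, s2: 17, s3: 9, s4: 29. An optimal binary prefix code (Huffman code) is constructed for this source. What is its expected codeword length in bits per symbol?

1.75 bits/symbol

Probabilities are the counts divided by 108.
Repeatedly combine the two least-probable nodes; the expected code length is the sum of the merged weights.
merge 1/12 + 17/108 → 13/54
merge 13/54 + 29/108 → 55/108
merge 53/108 + 55/108 → 1
L = 13/54 + 55/108 + 1 = 7/4 = 1.75 bits/symbol.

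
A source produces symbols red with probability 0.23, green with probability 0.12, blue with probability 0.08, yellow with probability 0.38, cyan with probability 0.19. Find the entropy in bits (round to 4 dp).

2.1319 bits

H = −Σ pᵢ log₂ pᵢ.
−0.23·log₂(0.23) = 0.4877
−0.12·log₂(0.12) = 0.3671
−0.08·log₂(0.08) = 0.2915
−0.38·log₂(0.38) = 0.5305
−0.19·log₂(0.19) = 0.4552
Sum ≈ 2.1319 → 2.1319 bits.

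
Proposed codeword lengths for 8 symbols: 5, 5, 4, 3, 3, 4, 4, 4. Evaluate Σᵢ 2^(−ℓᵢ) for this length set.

0.5625

With common denominator 2^5 = 32: Σ 2^(−ℓᵢ) = 1/32 + 1/32 + 2/32 + 4/32 + 4/32 + 2/32 + 2/32 + 2/32 = 18/32 = 0.5625.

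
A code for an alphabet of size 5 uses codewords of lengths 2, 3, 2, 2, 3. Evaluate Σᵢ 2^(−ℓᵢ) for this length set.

With common denominator 2^3 = 8: Σ 2^(−ℓᵢ) = 2/8 + 1/8 + 2/8 + 2/8 + 1/8 = 8/8 = 1.

1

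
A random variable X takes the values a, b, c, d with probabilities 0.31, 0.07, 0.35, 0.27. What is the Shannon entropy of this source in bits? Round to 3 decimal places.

1.832 bits

H = −Σ pᵢ log₂ pᵢ.
−0.31·log₂(0.31) = 0.5238
−0.07·log₂(0.07) = 0.2686
−0.35·log₂(0.35) = 0.5301
−0.27·log₂(0.27) = 0.5100
Sum ≈ 1.8325 → 1.832 bits.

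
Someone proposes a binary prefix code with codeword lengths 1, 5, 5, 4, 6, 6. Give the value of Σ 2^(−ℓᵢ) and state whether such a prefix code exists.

With common denominator 2^6 = 64: Σ 2^(−ℓᵢ) = 32/64 + 2/64 + 2/64 + 4/64 + 1/64 + 1/64 = 42/64 = 0.65625.
Kraft's inequality requires Σ ≤ 1; here Σ = 0.65625 ≤ 1, so such a prefix code exists.

0.65625; yes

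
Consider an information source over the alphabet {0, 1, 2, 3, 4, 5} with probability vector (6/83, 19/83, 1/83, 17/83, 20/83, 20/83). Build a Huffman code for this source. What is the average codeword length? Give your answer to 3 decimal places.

Repeatedly combine the two least-probable nodes; the expected code length is the sum of the merged weights.
merge 1/83 + 6/83 → 7/83
merge 7/83 + 17/83 → 24/83
merge 19/83 + 20/83 → 39/83
merge 20/83 + 24/83 → 44/83
merge 39/83 + 44/83 → 1
L = 7/83 + 24/83 + 39/83 + 44/83 + 1 = 197/83 ≈ 2.373 bits/symbol.

2.373 bits/symbol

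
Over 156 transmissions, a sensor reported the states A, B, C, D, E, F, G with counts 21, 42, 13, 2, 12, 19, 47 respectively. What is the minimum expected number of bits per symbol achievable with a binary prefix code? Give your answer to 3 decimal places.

2.519 bits/symbol

Probabilities are the counts divided by 156.
Repeatedly combine the two least-probable nodes; the expected code length is the sum of the merged weights.
merge 1/78 + 1/13 → 7/78
merge 1/12 + 7/78 → 9/52
merge 19/156 + 7/52 → 10/39
merge 9/52 + 10/39 → 67/156
merge 7/26 + 47/156 → 89/156
merge 67/156 + 89/156 → 1
L = 7/78 + 9/52 + 10/39 + 67/156 + 89/156 + 1 = 131/52 ≈ 2.519 bits/symbol.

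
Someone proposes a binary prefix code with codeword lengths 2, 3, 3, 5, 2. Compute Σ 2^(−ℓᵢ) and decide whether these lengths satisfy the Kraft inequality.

With common denominator 2^5 = 32: Σ 2^(−ℓᵢ) = 8/32 + 4/32 + 4/32 + 1/32 + 8/32 = 25/32 = 0.78125.
Kraft's inequality requires Σ ≤ 1; here Σ = 0.78125 ≤ 1, so such a prefix code exists.

0.78125; yes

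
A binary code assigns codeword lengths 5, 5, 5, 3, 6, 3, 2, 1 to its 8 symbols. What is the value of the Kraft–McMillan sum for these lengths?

With common denominator 2^6 = 64: Σ 2^(−ℓᵢ) = 2/64 + 2/64 + 2/64 + 8/64 + 1/64 + 8/64 + 16/64 + 32/64 = 71/64 = 1.109375.

1.109375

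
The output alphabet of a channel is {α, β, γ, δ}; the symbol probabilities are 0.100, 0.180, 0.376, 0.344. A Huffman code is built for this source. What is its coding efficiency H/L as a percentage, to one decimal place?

96.5%

Entropy H = −Σ p log₂ p ≈ 1.8377 bits.
Huffman merges: 1/10+9/50→7/25; 7/25+43/125→78/125; 47/125+78/125→1. L = 238/125 ≈ 1.9040.
Efficiency = H/L = 1.8377/1.9040 = 96.5%.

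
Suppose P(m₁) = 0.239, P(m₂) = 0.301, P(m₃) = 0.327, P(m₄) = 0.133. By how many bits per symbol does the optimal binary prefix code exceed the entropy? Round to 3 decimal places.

Entropy H = −Σ p log₂ p ≈ 1.9293 bits.
Huffman merges: 133/1000+239/1000→93/250; 301/1000+327/1000→157/250; 93/250+157/250→1. L = 2 ≈ 2.0000.
L − H = 2.0000 − 1.9293 = 0.071 bits.

0.071 bits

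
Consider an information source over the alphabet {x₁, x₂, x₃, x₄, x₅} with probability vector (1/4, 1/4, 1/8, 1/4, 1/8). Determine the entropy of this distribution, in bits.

Each probability is a power of 1/2, so log₂(1/p) is an integer.
H = Σ p·log₂(1/p) = 1/4·2 + 1/4·2 + 1/8·3 + 1/4·2 + 1/8·3 = 2.25 bits.

2.25 bits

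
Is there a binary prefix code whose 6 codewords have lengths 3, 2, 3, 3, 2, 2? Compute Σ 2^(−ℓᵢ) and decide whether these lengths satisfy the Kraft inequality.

With common denominator 2^3 = 8: Σ 2^(−ℓᵢ) = 1/8 + 2/8 + 1/8 + 1/8 + 2/8 + 2/8 = 9/8 = 1.125.
Kraft's inequality requires Σ ≤ 1; here Σ = 1.125 > 1, so no such prefix code exists.

1.125; no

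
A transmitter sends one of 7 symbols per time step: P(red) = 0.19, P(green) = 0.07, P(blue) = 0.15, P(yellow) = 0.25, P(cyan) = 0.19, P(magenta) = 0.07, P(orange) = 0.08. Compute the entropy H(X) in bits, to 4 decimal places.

2.6496 bits

H = −Σ pᵢ log₂ pᵢ.
−0.19·log₂(0.19) = 0.4552
−0.07·log₂(0.07) = 0.2686
−0.15·log₂(0.15) = 0.4105
−0.25·log₂(0.25) = 0.5000
−0.19·log₂(0.19) = 0.4552
−0.07·log₂(0.07) = 0.2686
−0.08·log₂(0.08) = 0.2915
Sum ≈ 2.6496 → 2.6496 bits.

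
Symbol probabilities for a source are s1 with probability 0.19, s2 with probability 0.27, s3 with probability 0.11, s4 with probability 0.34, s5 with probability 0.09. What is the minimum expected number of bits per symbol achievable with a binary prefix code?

2.2 bits/symbol

Repeatedly combine the two least-probable nodes; the expected code length is the sum of the merged weights.
merge 9/100 + 11/100 → 1/5
merge 19/100 + 1/5 → 39/100
merge 27/100 + 17/50 → 61/100
merge 39/100 + 61/100 → 1
L = 1/5 + 39/100 + 61/100 + 1 = 11/5 = 2.2 bits/symbol.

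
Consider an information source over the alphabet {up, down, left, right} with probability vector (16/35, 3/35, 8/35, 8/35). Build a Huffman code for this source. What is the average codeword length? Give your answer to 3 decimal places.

Repeatedly combine the two least-probable nodes; the expected code length is the sum of the merged weights.
merge 3/35 + 8/35 → 11/35
merge 8/35 + 11/35 → 19/35
merge 16/35 + 19/35 → 1
L = 11/35 + 19/35 + 1 = 13/7 ≈ 1.857 bits/symbol.

1.857 bits/symbol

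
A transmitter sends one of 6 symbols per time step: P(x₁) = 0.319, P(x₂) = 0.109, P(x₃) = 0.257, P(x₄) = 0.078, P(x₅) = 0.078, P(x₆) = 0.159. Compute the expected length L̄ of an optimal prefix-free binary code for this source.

2.421 bits/symbol

Repeatedly combine the two least-probable nodes; the expected code length is the sum of the merged weights.
merge 39/500 + 39/500 → 39/250
merge 109/1000 + 39/250 → 53/200
merge 159/1000 + 257/1000 → 52/125
merge 53/200 + 319/1000 → 73/125
merge 52/125 + 73/125 → 1
L = 39/250 + 53/200 + 52/125 + 73/125 + 1 = 2421/1000 = 2.421 bits/symbol.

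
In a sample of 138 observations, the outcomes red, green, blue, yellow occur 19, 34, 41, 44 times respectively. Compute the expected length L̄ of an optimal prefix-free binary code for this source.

Probabilities are the counts divided by 138.
Repeatedly combine the two least-probable nodes; the expected code length is the sum of the merged weights.
merge 19/138 + 17/69 → 53/138
merge 41/138 + 22/69 → 85/138
merge 53/138 + 85/138 → 1
L = 53/138 + 85/138 + 1 = 2 bits/symbol.

2 bits/symbol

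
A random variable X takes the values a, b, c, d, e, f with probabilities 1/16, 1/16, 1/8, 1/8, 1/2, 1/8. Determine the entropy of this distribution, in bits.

2.125 bits

Each probability is a power of 1/2, so log₂(1/p) is an integer.
H = Σ p·log₂(1/p) = 1/16·4 + 1/16·4 + 1/8·3 + 1/8·3 + 1/2·1 + 1/8·3 = 2.125 bits.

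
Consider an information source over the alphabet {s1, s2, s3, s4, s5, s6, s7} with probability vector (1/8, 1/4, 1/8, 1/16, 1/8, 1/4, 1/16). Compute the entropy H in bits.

2.625 bits

Each probability is a power of 1/2, so log₂(1/p) is an integer.
H = Σ p·log₂(1/p) = 1/8·3 + 1/4·2 + 1/8·3 + 1/16·4 + 1/8·3 + 1/4·2 + 1/16·4 = 2.625 bits.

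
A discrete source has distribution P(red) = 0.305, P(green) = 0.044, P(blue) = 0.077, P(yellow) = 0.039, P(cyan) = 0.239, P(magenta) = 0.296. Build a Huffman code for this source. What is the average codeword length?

2.243 bits/symbol

Repeatedly combine the two least-probable nodes; the expected code length is the sum of the merged weights.
merge 39/1000 + 11/250 → 83/1000
merge 77/1000 + 83/1000 → 4/25
merge 4/25 + 239/1000 → 399/1000
merge 37/125 + 61/200 → 601/1000
merge 399/1000 + 601/1000 → 1
L = 83/1000 + 4/25 + 399/1000 + 601/1000 + 1 = 2243/1000 = 2.243 bits/symbol.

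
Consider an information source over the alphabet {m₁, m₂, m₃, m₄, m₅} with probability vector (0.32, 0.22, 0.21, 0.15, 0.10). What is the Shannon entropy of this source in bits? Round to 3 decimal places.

H = −Σ pᵢ log₂ pᵢ.
−0.32·log₂(0.32) = 0.5260
−0.22·log₂(0.22) = 0.4806
−0.21·log₂(0.21) = 0.4728
−0.15·log₂(0.15) = 0.4105
−0.10·log₂(0.10) = 0.3322
Sum ≈ 2.2222 → 2.222 bits.

2.222 bits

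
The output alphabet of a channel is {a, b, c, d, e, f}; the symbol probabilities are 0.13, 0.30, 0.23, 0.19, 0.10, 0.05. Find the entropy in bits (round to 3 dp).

2.395 bits

H = −Σ pᵢ log₂ pᵢ.
−0.13·log₂(0.13) = 0.3826
−0.30·log₂(0.30) = 0.5211
−0.23·log₂(0.23) = 0.4877
−0.19·log₂(0.19) = 0.4552
−0.10·log₂(0.10) = 0.3322
−0.05·log₂(0.05) = 0.2161
Sum ≈ 2.3949 → 2.395 bits.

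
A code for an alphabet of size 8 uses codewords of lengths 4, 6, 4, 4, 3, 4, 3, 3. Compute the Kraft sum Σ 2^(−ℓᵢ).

With common denominator 2^6 = 64: Σ 2^(−ℓᵢ) = 4/64 + 1/64 + 4/64 + 4/64 + 8/64 + 4/64 + 8/64 + 8/64 = 41/64 = 0.640625.

0.640625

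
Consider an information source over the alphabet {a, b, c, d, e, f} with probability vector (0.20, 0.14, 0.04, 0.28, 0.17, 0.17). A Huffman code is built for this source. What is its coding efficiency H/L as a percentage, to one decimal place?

Entropy H = −Σ p log₂ p ≈ 2.4306 bits.
Huffman merges: 1/25+7/50→9/50; 17/100+17/100→17/50; 9/50+1/5→19/50; 7/25+17/50→31/50; 19/50+31/50→1. L = 63/25 ≈ 2.5200.
Efficiency = H/L = 2.4306/2.5200 = 96.5%.

96.5%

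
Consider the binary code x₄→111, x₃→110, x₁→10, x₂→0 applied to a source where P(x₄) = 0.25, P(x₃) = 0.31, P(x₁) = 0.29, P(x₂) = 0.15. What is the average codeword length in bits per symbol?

2.41 bits/symbol

L̄ = Σ pᵢ·ℓᵢ = 0.25·3 + 0.31·3 + 0.29·2 + 0.15·1 = 2.41 bits/symbol.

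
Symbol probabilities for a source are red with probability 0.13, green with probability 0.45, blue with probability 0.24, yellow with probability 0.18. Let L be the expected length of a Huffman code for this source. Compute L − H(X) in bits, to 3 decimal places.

0.020 bits

Entropy H = −Σ p log₂ p ≈ 1.8405 bits.
Huffman merges: 13/100+9/50→31/100; 6/25+31/100→11/20; 9/20+11/20→1. L = 93/50 ≈ 1.8600.
L − H = 1.8600 − 1.8405 = 0.020 bits.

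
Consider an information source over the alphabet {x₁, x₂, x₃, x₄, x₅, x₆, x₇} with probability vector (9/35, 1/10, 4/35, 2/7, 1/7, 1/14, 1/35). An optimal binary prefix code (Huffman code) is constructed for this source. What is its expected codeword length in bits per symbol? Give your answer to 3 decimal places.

2.557 bits/symbol

Repeatedly combine the two least-probable nodes; the expected code length is the sum of the merged weights.
merge 1/35 + 1/14 → 1/10
merge 1/10 + 1/10 → 1/5
merge 4/35 + 1/7 → 9/35
merge 1/5 + 9/35 → 16/35
merge 9/35 + 2/7 → 19/35
merge 16/35 + 19/35 → 1
L = 1/10 + 1/5 + 9/35 + 16/35 + 19/35 + 1 = 179/70 ≈ 2.557 bits/symbol.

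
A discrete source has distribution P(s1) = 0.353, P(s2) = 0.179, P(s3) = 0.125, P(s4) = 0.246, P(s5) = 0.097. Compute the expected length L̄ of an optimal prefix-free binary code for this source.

2.222 bits/symbol

Repeatedly combine the two least-probable nodes; the expected code length is the sum of the merged weights.
merge 97/1000 + 1/8 → 111/500
merge 179/1000 + 111/500 → 401/1000
merge 123/500 + 353/1000 → 599/1000
merge 401/1000 + 599/1000 → 1
L = 111/500 + 401/1000 + 599/1000 + 1 = 1111/500 = 2.222 bits/symbol.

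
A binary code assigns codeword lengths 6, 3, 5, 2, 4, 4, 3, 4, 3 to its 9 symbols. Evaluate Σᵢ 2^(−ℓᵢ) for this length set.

0.859375

With common denominator 2^6 = 64: Σ 2^(−ℓᵢ) = 1/64 + 8/64 + 2/64 + 16/64 + 4/64 + 4/64 + 8/64 + 4/64 + 8/64 = 55/64 = 0.859375.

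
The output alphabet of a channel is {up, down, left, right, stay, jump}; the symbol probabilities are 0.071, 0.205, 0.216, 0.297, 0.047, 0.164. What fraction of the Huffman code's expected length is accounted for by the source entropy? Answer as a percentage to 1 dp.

98.9%

Entropy H = −Σ p log₂ p ≈ 2.3724 bits.
Huffman merges: 47/1000+71/1000→59/500; 59/500+41/250→141/500; 41/200+27/125→421/1000; 141/500+297/1000→579/1000; 421/1000+579/1000→1. L = 12/5 ≈ 2.4000.
Efficiency = H/L = 2.3724/2.4000 = 98.9%.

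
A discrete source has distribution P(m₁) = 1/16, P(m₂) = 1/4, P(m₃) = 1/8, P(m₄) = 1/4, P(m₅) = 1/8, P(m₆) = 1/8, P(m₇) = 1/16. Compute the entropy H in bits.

Each probability is a power of 1/2, so log₂(1/p) is an integer.
H = Σ p·log₂(1/p) = 1/16·4 + 1/4·2 + 1/8·3 + 1/4·2 + 1/8·3 + 1/8·3 + 1/16·4 = 2.625 bits.

2.625 bits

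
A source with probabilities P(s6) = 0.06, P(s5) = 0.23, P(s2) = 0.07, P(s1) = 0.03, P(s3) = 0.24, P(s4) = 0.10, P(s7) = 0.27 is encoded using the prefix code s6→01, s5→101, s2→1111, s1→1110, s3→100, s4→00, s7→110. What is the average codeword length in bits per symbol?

L̄ = Σ pᵢ·ℓᵢ = 0.06·2 + 0.23·3 + 0.07·4 + 0.03·4 + 0.24·3 + 0.10·2 + 0.27·3 = 2.94 bits/symbol.

2.94 bits/symbol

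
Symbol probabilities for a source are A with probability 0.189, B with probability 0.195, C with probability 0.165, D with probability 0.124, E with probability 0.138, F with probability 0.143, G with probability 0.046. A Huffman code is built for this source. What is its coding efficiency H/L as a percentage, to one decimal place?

Entropy H = −Σ p log₂ p ≈ 2.7164 bits.
Huffman merges: 23/500+31/250→17/100; 69/500+143/1000→281/1000; 33/200+17/100→67/200; 189/1000+39/200→48/125; 281/1000+67/200→77/125; 48/125+77/125→1. L = 1393/500 ≈ 2.7860.
Efficiency = H/L = 2.7164/2.7860 = 97.5%.

97.5%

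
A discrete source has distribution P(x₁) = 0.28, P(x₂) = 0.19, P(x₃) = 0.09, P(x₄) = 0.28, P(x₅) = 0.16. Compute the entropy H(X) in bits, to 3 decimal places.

2.219 bits

H = −Σ pᵢ log₂ pᵢ.
−0.28·log₂(0.28) = 0.5142
−0.19·log₂(0.19) = 0.4552
−0.09·log₂(0.09) = 0.3127
−0.28·log₂(0.28) = 0.5142
−0.16·log₂(0.16) = 0.4230
Sum ≈ 2.2193 → 2.219 bits.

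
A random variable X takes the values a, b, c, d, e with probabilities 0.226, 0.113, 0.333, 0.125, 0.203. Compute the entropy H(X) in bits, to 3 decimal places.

2.211 bits

H = −Σ pᵢ log₂ pᵢ.
−0.226·log₂(0.226) = 0.4849
−0.113·log₂(0.113) = 0.3555
−0.333·log₂(0.333) = 0.5283
−0.125·log₂(0.125) = 0.3750
−0.203·log₂(0.203) = 0.4670
Sum ≈ 2.2106 → 2.211 bits.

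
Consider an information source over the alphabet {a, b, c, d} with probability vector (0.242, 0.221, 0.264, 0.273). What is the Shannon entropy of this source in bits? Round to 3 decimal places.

1.995 bits

H = −Σ pᵢ log₂ pᵢ.
−0.242·log₂(0.242) = 0.4954
−0.221·log₂(0.221) = 0.4813
−0.264·log₂(0.264) = 0.5072
−0.273·log₂(0.273) = 0.5113
Sum ≈ 1.9953 → 1.995 bits.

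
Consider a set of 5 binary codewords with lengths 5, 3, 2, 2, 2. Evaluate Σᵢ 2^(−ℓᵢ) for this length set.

0.90625

With common denominator 2^5 = 32: Σ 2^(−ℓᵢ) = 1/32 + 4/32 + 8/32 + 8/32 + 8/32 = 29/32 = 0.90625.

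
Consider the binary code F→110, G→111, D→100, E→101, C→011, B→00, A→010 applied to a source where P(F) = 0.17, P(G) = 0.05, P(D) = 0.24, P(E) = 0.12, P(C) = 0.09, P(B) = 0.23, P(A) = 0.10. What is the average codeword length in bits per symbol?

2.77 bits/symbol

L̄ = Σ pᵢ·ℓᵢ = 0.17·3 + 0.05·3 + 0.24·3 + 0.12·3 + 0.09·3 + 0.23·2 + 0.10·3 = 2.77 bits/symbol.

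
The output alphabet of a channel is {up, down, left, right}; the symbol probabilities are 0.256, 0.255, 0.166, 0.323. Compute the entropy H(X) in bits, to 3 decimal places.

H = −Σ pᵢ log₂ pᵢ.
−0.256·log₂(0.256) = 0.5032
−0.255·log₂(0.255) = 0.5027
−0.166·log₂(0.166) = 0.4301
−0.323·log₂(0.323) = 0.5266
Sum ≈ 1.9626 → 1.963 bits.

1.963 bits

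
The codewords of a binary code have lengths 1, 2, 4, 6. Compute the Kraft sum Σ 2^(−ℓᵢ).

0.828125

With common denominator 2^6 = 64: Σ 2^(−ℓᵢ) = 32/64 + 16/64 + 4/64 + 1/64 = 53/64 = 0.828125.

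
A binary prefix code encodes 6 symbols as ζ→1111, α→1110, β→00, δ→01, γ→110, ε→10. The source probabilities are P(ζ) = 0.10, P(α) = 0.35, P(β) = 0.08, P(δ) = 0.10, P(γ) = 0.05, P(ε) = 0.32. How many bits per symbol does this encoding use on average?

L̄ = Σ pᵢ·ℓᵢ = 0.10·4 + 0.35·4 + 0.08·2 + 0.10·2 + 0.05·3 + 0.32·2 = 2.95 bits/symbol.

2.95 bits/symbol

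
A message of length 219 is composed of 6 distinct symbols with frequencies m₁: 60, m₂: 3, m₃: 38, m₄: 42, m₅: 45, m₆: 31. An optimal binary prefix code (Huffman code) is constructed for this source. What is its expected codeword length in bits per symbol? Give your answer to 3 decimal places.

Probabilities are the counts divided by 219.
Repeatedly combine the two least-probable nodes; the expected code length is the sum of the merged weights.
merge 1/73 + 31/219 → 34/219
merge 34/219 + 38/219 → 24/73
merge 14/73 + 15/73 → 29/73
merge 20/73 + 24/73 → 44/73
merge 29/73 + 44/73 → 1
L = 34/219 + 24/73 + 29/73 + 44/73 + 1 = 544/219 ≈ 2.484 bits/symbol.

2.484 bits/symbol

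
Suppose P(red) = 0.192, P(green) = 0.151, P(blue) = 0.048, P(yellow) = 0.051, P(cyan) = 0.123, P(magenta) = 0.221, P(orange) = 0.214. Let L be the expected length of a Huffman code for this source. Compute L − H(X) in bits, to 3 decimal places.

Entropy H = −Σ p log₂ p ≈ 2.6274 bits.
Huffman merges: 6/125+51/1000→99/1000; 99/1000+123/1000→111/500; 151/1000+24/125→343/1000; 107/500+221/1000→87/200; 111/500+343/1000→113/200; 87/200+113/200→1. L = 333/125 ≈ 2.6640.
L − H = 2.6640 − 2.6274 = 0.037 bits.

0.037 bits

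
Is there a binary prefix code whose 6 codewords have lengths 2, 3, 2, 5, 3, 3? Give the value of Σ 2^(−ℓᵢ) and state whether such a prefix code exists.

0.90625; yes

With common denominator 2^5 = 32: Σ 2^(−ℓᵢ) = 8/32 + 4/32 + 8/32 + 1/32 + 4/32 + 4/32 = 29/32 = 0.90625.
Kraft's inequality requires Σ ≤ 1; here Σ = 0.90625 ≤ 1, so such a prefix code exists.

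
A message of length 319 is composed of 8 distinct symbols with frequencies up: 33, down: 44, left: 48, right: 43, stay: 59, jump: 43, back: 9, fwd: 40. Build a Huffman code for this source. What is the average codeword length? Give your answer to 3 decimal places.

2.947 bits/symbol

Probabilities are the counts divided by 319.
Repeatedly combine the two least-probable nodes; the expected code length is the sum of the merged weights.
merge 9/319 + 3/29 → 42/319
merge 40/319 + 42/319 → 82/319
merge 43/319 + 43/319 → 86/319
merge 4/29 + 48/319 → 92/319
merge 59/319 + 82/319 → 141/319
merge 86/319 + 92/319 → 178/319
merge 141/319 + 178/319 → 1
L = 42/319 + 82/319 + 86/319 + 92/319 + 141/319 + 178/319 + 1 = 940/319 ≈ 2.947 bits/symbol.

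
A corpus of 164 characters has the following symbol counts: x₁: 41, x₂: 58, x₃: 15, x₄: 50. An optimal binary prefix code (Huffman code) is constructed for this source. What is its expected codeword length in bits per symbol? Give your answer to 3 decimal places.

Probabilities are the counts divided by 164.
Repeatedly combine the two least-probable nodes; the expected code length is the sum of the merged weights.
merge 15/164 + 1/4 → 14/41
merge 25/82 + 14/41 → 53/82
merge 29/82 + 53/82 → 1
L = 14/41 + 53/82 + 1 = 163/82 ≈ 1.988 bits/symbol.

1.988 bits/symbol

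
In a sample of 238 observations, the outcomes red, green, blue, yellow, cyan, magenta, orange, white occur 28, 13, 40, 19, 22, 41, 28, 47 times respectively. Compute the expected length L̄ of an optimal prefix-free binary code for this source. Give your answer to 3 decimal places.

Probabilities are the counts divided by 238.
Repeatedly combine the two least-probable nodes; the expected code length is the sum of the merged weights.
merge 13/238 + 19/238 → 16/119
merge 11/119 + 2/17 → 25/119
merge 2/17 + 16/119 → 30/119
merge 20/119 + 41/238 → 81/238
merge 47/238 + 25/119 → 97/238
merge 30/119 + 81/238 → 141/238
merge 97/238 + 141/238 → 1
L = 16/119 + 25/119 + 30/119 + 81/238 + 97/238 + 141/238 + 1 = 699/238 ≈ 2.937 bits/symbol.

2.937 bits/symbol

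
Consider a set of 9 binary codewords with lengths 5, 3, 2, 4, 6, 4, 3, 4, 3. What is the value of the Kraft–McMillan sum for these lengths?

0.859375

With common denominator 2^6 = 64: Σ 2^(−ℓᵢ) = 2/64 + 8/64 + 16/64 + 4/64 + 1/64 + 4/64 + 8/64 + 4/64 + 8/64 = 55/64 = 0.859375.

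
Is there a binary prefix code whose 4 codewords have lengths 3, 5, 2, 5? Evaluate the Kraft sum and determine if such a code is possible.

With common denominator 2^5 = 32: Σ 2^(−ℓᵢ) = 4/32 + 1/32 + 8/32 + 1/32 = 14/32 = 0.4375.
Kraft's inequality requires Σ ≤ 1; here Σ = 0.4375 ≤ 1, so such a prefix code exists.

0.4375; yes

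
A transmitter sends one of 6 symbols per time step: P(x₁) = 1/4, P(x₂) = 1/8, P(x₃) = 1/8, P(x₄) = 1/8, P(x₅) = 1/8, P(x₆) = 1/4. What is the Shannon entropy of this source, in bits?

2.5 bits

Each probability is a power of 1/2, so log₂(1/p) is an integer.
H = Σ p·log₂(1/p) = 1/4·2 + 1/8·3 + 1/8·3 + 1/8·3 + 1/8·3 + 1/4·2 = 2.5 bits.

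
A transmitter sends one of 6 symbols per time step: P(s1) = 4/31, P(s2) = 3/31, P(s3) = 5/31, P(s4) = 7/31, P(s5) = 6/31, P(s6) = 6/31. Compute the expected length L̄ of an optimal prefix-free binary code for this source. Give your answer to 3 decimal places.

Repeatedly combine the two least-probable nodes; the expected code length is the sum of the merged weights.
merge 3/31 + 4/31 → 7/31
merge 5/31 + 6/31 → 11/31
merge 6/31 + 7/31 → 13/31
merge 7/31 + 11/31 → 18/31
merge 13/31 + 18/31 → 1
L = 7/31 + 11/31 + 13/31 + 18/31 + 1 = 80/31 ≈ 2.581 bits/symbol.

2.581 bits/symbol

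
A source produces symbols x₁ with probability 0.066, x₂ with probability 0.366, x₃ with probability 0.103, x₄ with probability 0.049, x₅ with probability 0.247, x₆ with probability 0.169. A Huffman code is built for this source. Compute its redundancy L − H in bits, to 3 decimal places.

0.061 bits

Entropy H = −Σ p log₂ p ≈ 2.2723 bits.
Huffman merges: 49/1000+33/500→23/200; 103/1000+23/200→109/500; 169/1000+109/500→387/1000; 247/1000+183/500→613/1000; 387/1000+613/1000→1. L = 2333/1000 ≈ 2.3330.
L − H = 2.3330 − 2.2723 = 0.061 bits.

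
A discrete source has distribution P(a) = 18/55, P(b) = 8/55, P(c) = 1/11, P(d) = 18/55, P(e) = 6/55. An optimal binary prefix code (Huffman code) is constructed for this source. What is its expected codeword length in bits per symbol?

Repeatedly combine the two least-probable nodes; the expected code length is the sum of the merged weights.
merge 1/11 + 6/55 → 1/5
merge 8/55 + 1/5 → 19/55
merge 18/55 + 18/55 → 36/55
merge 19/55 + 36/55 → 1
L = 1/5 + 19/55 + 36/55 + 1 = 11/5 = 2.2 bits/symbol.

2.2 bits/symbol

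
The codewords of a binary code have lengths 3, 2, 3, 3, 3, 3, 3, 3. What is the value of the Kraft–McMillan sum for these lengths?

With common denominator 2^3 = 8: Σ 2^(−ℓᵢ) = 1/8 + 2/8 + 1/8 + 1/8 + 1/8 + 1/8 + 1/8 + 1/8 = 9/8 = 1.125.

1.125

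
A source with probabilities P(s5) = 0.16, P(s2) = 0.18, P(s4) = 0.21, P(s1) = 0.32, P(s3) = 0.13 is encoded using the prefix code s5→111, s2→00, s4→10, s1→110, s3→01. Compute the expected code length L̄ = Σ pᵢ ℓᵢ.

L̄ = Σ pᵢ·ℓᵢ = 0.16·3 + 0.18·2 + 0.21·2 + 0.32·3 + 0.13·2 = 2.48 bits/symbol.

2.48 bits/symbol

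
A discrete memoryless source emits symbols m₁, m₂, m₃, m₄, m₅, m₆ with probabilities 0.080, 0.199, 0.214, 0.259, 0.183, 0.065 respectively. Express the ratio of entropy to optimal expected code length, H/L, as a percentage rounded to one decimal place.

Entropy H = −Σ p log₂ p ≈ 2.4405 bits.
Huffman merges: 13/200+2/25→29/200; 29/200+183/1000→41/125; 199/1000+107/500→413/1000; 259/1000+41/125→587/1000; 413/1000+587/1000→1. L = 2473/1000 ≈ 2.4730.
Efficiency = H/L = 2.4405/2.4730 = 98.7%.

98.7%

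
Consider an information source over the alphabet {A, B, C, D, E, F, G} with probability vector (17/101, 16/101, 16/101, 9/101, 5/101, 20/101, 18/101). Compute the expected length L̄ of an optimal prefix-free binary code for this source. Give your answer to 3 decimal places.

2.762 bits/symbol

Repeatedly combine the two least-probable nodes; the expected code length is the sum of the merged weights.
merge 5/101 + 9/101 → 14/101
merge 14/101 + 16/101 → 30/101
merge 16/101 + 17/101 → 33/101
merge 18/101 + 20/101 → 38/101
merge 30/101 + 33/101 → 63/101
merge 38/101 + 63/101 → 1
L = 14/101 + 30/101 + 33/101 + 38/101 + 63/101 + 1 = 279/101 ≈ 2.762 bits/symbol.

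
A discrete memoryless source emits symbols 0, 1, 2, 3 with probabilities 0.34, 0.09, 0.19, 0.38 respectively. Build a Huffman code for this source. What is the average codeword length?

Repeatedly combine the two least-probable nodes; the expected code length is the sum of the merged weights.
merge 9/100 + 19/100 → 7/25
merge 7/25 + 17/50 → 31/50
merge 19/50 + 31/50 → 1
L = 7/25 + 31/50 + 1 = 19/10 = 1.9 bits/symbol.

1.9 bits/symbol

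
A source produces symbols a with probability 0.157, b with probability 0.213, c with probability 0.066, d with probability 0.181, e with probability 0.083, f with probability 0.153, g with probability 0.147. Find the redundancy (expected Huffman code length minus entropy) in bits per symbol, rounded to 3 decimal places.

0.036 bits

Entropy H = −Σ p log₂ p ≈ 2.7188 bits.
Huffman merges: 33/500+83/1000→149/1000; 147/1000+149/1000→37/125; 153/1000+157/1000→31/100; 181/1000+213/1000→197/500; 37/125+31/100→303/500; 197/500+303/500→1. L = 551/200 ≈ 2.7550.
L − H = 2.7550 − 2.7188 = 0.036 bits.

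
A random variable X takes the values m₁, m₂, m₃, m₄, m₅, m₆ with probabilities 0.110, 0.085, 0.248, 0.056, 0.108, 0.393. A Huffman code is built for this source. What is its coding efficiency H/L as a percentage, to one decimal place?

Entropy H = −Σ p log₂ p ≈ 2.2606 bits.
Huffman merges: 7/125+17/200→141/1000; 27/250+11/100→109/500; 141/1000+109/500→359/1000; 31/125+359/1000→607/1000; 393/1000+607/1000→1. L = 93/40 ≈ 2.3250.
Efficiency = H/L = 2.2606/2.3250 = 97.2%.

97.2%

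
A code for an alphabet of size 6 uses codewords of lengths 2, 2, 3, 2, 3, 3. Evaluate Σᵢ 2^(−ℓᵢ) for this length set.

1.125

With common denominator 2^3 = 8: Σ 2^(−ℓᵢ) = 2/8 + 2/8 + 1/8 + 2/8 + 1/8 + 1/8 = 9/8 = 1.125.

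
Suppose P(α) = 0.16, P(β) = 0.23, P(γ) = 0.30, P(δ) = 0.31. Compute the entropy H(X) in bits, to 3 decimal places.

1.956 bits

H = −Σ pᵢ log₂ pᵢ.
−0.16·log₂(0.16) = 0.4230
−0.23·log₂(0.23) = 0.4877
−0.30·log₂(0.30) = 0.5211
−0.31·log₂(0.31) = 0.5238
Sum ≈ 1.9556 → 1.956 bits.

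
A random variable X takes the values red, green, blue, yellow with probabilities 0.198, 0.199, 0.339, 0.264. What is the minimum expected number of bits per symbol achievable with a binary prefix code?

Repeatedly combine the two least-probable nodes; the expected code length is the sum of the merged weights.
merge 99/500 + 199/1000 → 397/1000
merge 33/125 + 339/1000 → 603/1000
merge 397/1000 + 603/1000 → 1
L = 397/1000 + 603/1000 + 1 = 2 bits/symbol.

2 bits/symbol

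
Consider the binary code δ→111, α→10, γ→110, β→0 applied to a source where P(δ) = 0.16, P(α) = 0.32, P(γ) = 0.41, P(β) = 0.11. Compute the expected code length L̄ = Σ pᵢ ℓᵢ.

L̄ = Σ pᵢ·ℓᵢ = 0.16·3 + 0.32·2 + 0.41·3 + 0.11·1 = 2.46 bits/symbol.

2.46 bits/symbol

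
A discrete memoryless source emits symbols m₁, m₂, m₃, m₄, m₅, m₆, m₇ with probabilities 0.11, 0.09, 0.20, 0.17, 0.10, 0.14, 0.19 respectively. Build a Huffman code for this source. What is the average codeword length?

Repeatedly combine the two least-probable nodes; the expected code length is the sum of the merged weights.
merge 9/100 + 1/10 → 19/100
merge 11/100 + 7/50 → 1/4
merge 17/100 + 19/100 → 9/25
merge 19/100 + 1/5 → 39/100
merge 1/4 + 9/25 → 61/100
merge 39/100 + 61/100 → 1
L = 19/100 + 1/4 + 9/25 + 39/100 + 61/100 + 1 = 14/5 = 2.8 bits/symbol.

2.8 bits/symbol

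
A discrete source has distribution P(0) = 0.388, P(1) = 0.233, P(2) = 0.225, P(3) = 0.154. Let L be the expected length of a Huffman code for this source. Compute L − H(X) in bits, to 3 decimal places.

Entropy H = −Σ p log₂ p ≈ 1.9195 bits.
Huffman merges: 77/500+9/40→379/1000; 233/1000+379/1000→153/250; 97/250+153/250→1. L = 1991/1000 ≈ 1.9910.
L − H = 1.9910 − 1.9195 = 0.072 bits.

0.072 bits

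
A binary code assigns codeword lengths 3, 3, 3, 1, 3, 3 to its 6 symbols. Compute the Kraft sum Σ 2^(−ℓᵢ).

With common denominator 2^3 = 8: Σ 2^(−ℓᵢ) = 1/8 + 1/8 + 1/8 + 4/8 + 1/8 + 1/8 = 9/8 = 1.125.

1.125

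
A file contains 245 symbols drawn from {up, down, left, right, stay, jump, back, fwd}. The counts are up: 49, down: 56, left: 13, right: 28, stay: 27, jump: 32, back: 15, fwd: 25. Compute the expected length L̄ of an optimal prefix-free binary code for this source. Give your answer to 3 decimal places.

Probabilities are the counts divided by 245.
Repeatedly combine the two least-probable nodes; the expected code length is the sum of the merged weights.
merge 13/245 + 3/49 → 4/35
merge 5/49 + 27/245 → 52/245
merge 4/35 + 4/35 → 8/35
merge 32/245 + 1/5 → 81/245
merge 52/245 + 8/35 → 108/245
merge 8/35 + 81/245 → 137/245
merge 108/245 + 137/245 → 1
L = 4/35 + 52/245 + 8/35 + 81/245 + 108/245 + 137/245 + 1 = 101/35 ≈ 2.886 bits/symbol.

2.886 bits/symbol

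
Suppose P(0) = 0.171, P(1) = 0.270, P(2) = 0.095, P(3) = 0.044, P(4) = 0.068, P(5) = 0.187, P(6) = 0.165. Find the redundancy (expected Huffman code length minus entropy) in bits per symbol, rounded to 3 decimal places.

0.043 bits

Entropy H = −Σ p log₂ p ≈ 2.6116 bits.
Huffman merges: 11/250+17/250→14/125; 19/200+14/125→207/1000; 33/200+171/1000→42/125; 187/1000+207/1000→197/500; 27/100+42/125→303/500; 197/500+303/500→1. L = 531/200 ≈ 2.6550.
L − H = 2.6550 − 2.6116 = 0.043 bits.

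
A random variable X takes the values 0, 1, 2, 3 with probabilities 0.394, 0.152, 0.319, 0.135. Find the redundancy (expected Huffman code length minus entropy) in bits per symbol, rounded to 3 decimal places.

0.035 bits

Entropy H = −Σ p log₂ p ≈ 1.8584 bits.
Huffman merges: 27/200+19/125→287/1000; 287/1000+319/1000→303/500; 197/500+303/500→1. L = 1893/1000 ≈ 1.8930.
L − H = 1.8930 − 1.8584 = 0.035 bits.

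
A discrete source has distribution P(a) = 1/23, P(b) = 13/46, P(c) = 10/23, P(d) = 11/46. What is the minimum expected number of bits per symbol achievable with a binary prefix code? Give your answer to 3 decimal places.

1.848 bits/symbol

Repeatedly combine the two least-probable nodes; the expected code length is the sum of the merged weights.
merge 1/23 + 11/46 → 13/46
merge 13/46 + 13/46 → 13/23
merge 10/23 + 13/23 → 1
L = 13/46 + 13/23 + 1 = 85/46 ≈ 1.848 bits/symbol.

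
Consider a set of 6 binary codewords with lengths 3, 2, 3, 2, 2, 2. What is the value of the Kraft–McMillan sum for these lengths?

With common denominator 2^3 = 8: Σ 2^(−ℓᵢ) = 1/8 + 2/8 + 1/8 + 2/8 + 2/8 + 2/8 = 10/8 = 1.25.

1.25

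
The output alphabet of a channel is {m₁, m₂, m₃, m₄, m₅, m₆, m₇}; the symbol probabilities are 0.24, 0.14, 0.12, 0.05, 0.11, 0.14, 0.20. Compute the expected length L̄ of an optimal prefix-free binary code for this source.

Repeatedly combine the two least-probable nodes; the expected code length is the sum of the merged weights.
merge 1/20 + 11/100 → 4/25
merge 3/25 + 7/50 → 13/50
merge 7/50 + 4/25 → 3/10
merge 1/5 + 6/25 → 11/25
merge 13/50 + 3/10 → 14/25
merge 11/25 + 14/25 → 1
L = 4/25 + 13/50 + 3/10 + 11/25 + 14/25 + 1 = 68/25 = 2.72 bits/symbol.

2.72 bits/symbol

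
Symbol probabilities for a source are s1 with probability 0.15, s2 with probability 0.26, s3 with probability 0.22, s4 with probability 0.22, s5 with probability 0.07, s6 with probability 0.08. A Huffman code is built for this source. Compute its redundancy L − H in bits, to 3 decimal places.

0.013 bits

Entropy H = −Σ p log₂ p ≈ 2.4370 bits.
Huffman merges: 7/100+2/25→3/20; 3/20+3/20→3/10; 11/50+11/50→11/25; 13/50+3/10→14/25; 11/25+14/25→1. L = 49/20 ≈ 2.4500.
L − H = 2.4500 − 2.4370 = 0.013 bits.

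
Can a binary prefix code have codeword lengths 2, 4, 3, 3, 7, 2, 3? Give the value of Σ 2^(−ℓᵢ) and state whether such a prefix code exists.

0.9453125; yes

With common denominator 2^7 = 128: Σ 2^(−ℓᵢ) = 32/128 + 8/128 + 16/128 + 16/128 + 1/128 + 32/128 + 16/128 = 121/128 = 0.9453125.
Kraft's inequality requires Σ ≤ 1; here Σ = 0.9453125 ≤ 1, so such a prefix code exists.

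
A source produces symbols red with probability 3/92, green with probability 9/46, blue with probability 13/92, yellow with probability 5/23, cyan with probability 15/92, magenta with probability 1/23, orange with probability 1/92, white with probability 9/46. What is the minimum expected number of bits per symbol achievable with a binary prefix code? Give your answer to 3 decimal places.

2.717 bits/symbol

Repeatedly combine the two least-probable nodes; the expected code length is the sum of the merged weights.
merge 1/92 + 3/92 → 1/23
merge 1/23 + 1/23 → 2/23
merge 2/23 + 13/92 → 21/92
merge 15/92 + 9/46 → 33/92
merge 9/46 + 5/23 → 19/46
merge 21/92 + 33/92 → 27/46
merge 19/46 + 27/46 → 1
L = 1/23 + 2/23 + 21/92 + 33/92 + 19/46 + 27/46 + 1 = 125/46 ≈ 2.717 bits/symbol.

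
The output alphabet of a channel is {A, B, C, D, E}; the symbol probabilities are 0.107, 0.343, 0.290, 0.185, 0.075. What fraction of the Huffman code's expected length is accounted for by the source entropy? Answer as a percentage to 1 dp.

97.3%

Entropy H = −Σ p log₂ p ≈ 2.1230 bits.
Huffman merges: 3/40+107/1000→91/500; 91/500+37/200→367/1000; 29/100+343/1000→633/1000; 367/1000+633/1000→1. L = 1091/500 ≈ 2.1820.
Efficiency = H/L = 2.1230/2.1820 = 97.3%.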